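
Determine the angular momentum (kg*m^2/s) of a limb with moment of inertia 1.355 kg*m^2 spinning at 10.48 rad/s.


L = I * omega
L = 1.355 * 10.48
L = 14.2004


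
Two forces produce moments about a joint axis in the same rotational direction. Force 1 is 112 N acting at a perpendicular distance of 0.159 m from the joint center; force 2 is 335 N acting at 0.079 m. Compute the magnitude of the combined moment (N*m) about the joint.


M = F1 * d1 + F2 * d2
M = 112 * 0.159 + 335 * 0.079
M = 17.8080 + 26.4650
M = 44.2730


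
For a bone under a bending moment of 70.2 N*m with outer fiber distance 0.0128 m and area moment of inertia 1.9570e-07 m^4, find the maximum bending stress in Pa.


sigma = M * c / I
sigma = 70.2 * 0.0128 / 1.9570e-07
M * c = 0.8986
sigma = 4.5915e+06


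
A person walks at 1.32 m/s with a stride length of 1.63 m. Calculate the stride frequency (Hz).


f = v / stride_length
f = 1.32 / 1.63
f = 0.8098


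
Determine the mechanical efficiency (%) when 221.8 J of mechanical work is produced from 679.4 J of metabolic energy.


eta = (W_mech / E_meta) * 100
eta = (221.8 / 679.4) * 100
ratio = 0.3265
eta = 32.6465


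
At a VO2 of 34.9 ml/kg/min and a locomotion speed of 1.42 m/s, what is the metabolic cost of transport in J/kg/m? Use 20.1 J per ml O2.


Power per kg = VO2 * 20.1 / 60
Power per kg = 34.9 * 20.1 / 60 = 11.6915 W/kg
Cost = power_per_kg / speed
Cost = 11.6915 / 1.42
Cost = 8.2335


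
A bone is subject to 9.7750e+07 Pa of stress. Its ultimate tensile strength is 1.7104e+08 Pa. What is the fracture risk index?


FRI = applied / ultimate
FRI = 9.7750e+07 / 1.7104e+08
FRI = 0.5715


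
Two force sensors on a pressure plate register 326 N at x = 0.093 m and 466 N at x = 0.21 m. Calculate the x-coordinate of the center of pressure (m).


COP_x = (F1*x1 + F2*x2) / (F1 + F2)
COP_x = (326*0.093 + 466*0.21) / (326 + 466)
Numerator = 128.1780
Denominator = 792
COP_x = 0.1618


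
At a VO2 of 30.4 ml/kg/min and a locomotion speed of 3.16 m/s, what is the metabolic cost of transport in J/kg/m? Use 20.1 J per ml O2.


Power per kg = VO2 * 20.1 / 60
Power per kg = 30.4 * 20.1 / 60 = 10.1840 W/kg
Cost = power_per_kg / speed
Cost = 10.1840 / 3.16
Cost = 3.2228


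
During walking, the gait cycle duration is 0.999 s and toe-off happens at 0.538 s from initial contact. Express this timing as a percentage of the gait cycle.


pct = (event_time / cycle_time) * 100
pct = (0.538 / 0.999) * 100
ratio = 0.5385
pct = 53.8539


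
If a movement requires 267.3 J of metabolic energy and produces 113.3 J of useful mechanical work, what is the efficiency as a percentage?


eta = (W_mech / E_meta) * 100
eta = (113.3 / 267.3) * 100
ratio = 0.4239
eta = 42.3868


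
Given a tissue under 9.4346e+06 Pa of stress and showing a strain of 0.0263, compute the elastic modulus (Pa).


E = stress / strain
E = 9.4346e+06 / 0.0263
E = 3.5873e+08


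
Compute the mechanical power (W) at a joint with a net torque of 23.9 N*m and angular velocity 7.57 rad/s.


P = M * omega
P = 23.9 * 7.57
P = 180.9230


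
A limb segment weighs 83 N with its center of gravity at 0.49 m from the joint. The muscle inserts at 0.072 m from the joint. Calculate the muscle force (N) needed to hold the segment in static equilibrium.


F_muscle = W * d_load / d_muscle
F_muscle = 83 * 0.49 / 0.072
Numerator = 40.6700
F_muscle = 564.8611


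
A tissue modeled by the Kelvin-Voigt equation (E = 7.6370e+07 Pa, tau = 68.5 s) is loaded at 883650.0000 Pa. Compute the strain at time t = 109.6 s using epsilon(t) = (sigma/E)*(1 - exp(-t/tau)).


epsilon(t) = (sigma/E) * (1 - exp(-t/tau))
sigma/E = 883650.0000 / 7.6370e+07 = 0.0116
exp(-t/tau) = exp(-109.6 / 68.5) = 0.2019
epsilon = 0.0116 * (1 - 0.2019)
epsilon = 0.0092


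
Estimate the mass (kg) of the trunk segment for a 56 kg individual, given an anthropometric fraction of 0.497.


m_segment = body_mass * fraction
m_segment = 56 * 0.497
m_segment = 27.8320


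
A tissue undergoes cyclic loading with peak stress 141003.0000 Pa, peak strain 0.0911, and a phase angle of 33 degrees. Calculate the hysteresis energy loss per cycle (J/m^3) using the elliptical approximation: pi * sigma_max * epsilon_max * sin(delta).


E_loss = pi * sigma_max * epsilon_max * sin(delta)
delta = 33 deg = 0.5760 rad
sin(delta) = 0.5446
E_loss = pi * 141003.0000 * 0.0911 * 0.5446
E_loss = 21978.8703


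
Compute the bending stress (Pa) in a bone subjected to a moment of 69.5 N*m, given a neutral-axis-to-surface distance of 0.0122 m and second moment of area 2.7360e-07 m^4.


sigma = M * c / I
sigma = 69.5 * 0.0122 / 2.7360e-07
M * c = 0.8479
sigma = 3.0990e+06


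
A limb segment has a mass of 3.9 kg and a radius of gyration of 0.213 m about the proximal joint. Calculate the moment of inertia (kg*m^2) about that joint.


I = m * k^2
I = 3.9 * 0.213^2
k^2 = 0.0454
I = 0.1769


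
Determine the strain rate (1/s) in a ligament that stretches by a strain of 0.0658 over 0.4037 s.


strain_rate = delta_strain / delta_t
strain_rate = 0.0658 / 0.4037
strain_rate = 0.1630


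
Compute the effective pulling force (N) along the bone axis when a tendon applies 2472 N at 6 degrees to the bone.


F_eff = F_tendon * cos(theta)
theta = 6 deg = 0.1047 rad
cos(theta) = 0.9945
F_eff = 2472 * 0.9945
F_eff = 2458.4581


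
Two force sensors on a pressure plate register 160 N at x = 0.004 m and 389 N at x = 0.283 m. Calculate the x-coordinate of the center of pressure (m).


COP_x = (F1*x1 + F2*x2) / (F1 + F2)
COP_x = (160*0.004 + 389*0.283) / (160 + 389)
Numerator = 110.7270
Denominator = 549
COP_x = 0.2017


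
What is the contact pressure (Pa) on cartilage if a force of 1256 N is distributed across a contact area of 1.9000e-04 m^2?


P = F / A
P = 1256 / 1.9000e-04
P = 6.6105e+06


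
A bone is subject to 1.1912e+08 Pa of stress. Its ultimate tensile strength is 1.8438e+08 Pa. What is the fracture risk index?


FRI = applied / ultimate
FRI = 1.1912e+08 / 1.8438e+08
FRI = 0.6461


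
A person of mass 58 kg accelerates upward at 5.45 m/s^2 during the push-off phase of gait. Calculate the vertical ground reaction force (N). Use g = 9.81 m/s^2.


GRF = m * (g + a)
GRF = 58 * (9.81 + 5.45)
GRF = 58 * 15.2600
GRF = 885.0800


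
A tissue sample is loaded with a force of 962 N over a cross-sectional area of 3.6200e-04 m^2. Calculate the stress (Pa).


stress = F / A
stress = 962 / 3.6200e-04
stress = 2.6575e+06


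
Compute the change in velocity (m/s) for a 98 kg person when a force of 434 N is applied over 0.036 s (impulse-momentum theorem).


J = F * dt = 434 * 0.036 = 15.6240 N*s
delta_v = J / m
delta_v = 15.6240 / 98
delta_v = 0.1594


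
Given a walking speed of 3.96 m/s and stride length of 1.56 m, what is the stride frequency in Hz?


f = v / stride_length
f = 3.96 / 1.56
f = 2.5385


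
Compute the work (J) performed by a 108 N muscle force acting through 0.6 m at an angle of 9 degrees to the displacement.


W = F * d * cos(theta)
theta = 9 deg = 0.1571 rad
cos(theta) = 0.9877
W = 108 * 0.6 * 0.9877
W = 64.0022


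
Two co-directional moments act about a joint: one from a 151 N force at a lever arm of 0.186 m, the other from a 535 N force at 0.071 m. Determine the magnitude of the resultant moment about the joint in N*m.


M = F1 * d1 + F2 * d2
M = 151 * 0.186 + 535 * 0.071
M = 28.0860 + 37.9850
M = 66.0710


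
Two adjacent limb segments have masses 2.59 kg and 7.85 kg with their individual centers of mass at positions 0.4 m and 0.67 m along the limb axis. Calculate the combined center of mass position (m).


COM = (m1*x1 + m2*x2) / (m1 + m2)
COM = (2.59*0.4 + 7.85*0.67) / (2.59 + 7.85)
Numerator = 6.2955
Denominator = 10.4400
COM = 0.6030


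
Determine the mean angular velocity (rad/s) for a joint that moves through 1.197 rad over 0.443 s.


omega = delta_theta / delta_t
omega = 1.197 / 0.443
omega = 2.7020


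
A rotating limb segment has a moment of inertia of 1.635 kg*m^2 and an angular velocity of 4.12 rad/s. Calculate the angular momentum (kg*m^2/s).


L = I * omega
L = 1.635 * 4.12
L = 6.7362


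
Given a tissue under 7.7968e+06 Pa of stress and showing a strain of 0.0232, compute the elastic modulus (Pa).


E = stress / strain
E = 7.7968e+06 / 0.0232
E = 3.3607e+08


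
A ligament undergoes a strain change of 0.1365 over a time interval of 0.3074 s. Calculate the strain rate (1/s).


strain_rate = delta_strain / delta_t
strain_rate = 0.1365 / 0.3074
strain_rate = 0.4440


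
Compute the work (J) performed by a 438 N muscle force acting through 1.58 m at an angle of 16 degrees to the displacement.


W = F * d * cos(theta)
theta = 16 deg = 0.2793 rad
cos(theta) = 0.9613
W = 438 * 1.58 * 0.9613
W = 665.2315


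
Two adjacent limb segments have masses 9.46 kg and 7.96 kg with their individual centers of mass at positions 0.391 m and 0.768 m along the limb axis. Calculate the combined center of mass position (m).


COM = (m1*x1 + m2*x2) / (m1 + m2)
COM = (9.46*0.391 + 7.96*0.768) / (9.46 + 7.96)
Numerator = 9.8121
Denominator = 17.4200
COM = 0.5633


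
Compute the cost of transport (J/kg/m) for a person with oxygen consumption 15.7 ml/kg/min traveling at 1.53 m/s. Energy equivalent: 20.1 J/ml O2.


Power per kg = VO2 * 20.1 / 60
Power per kg = 15.7 * 20.1 / 60 = 5.2595 W/kg
Cost = power_per_kg / speed
Cost = 5.2595 / 1.53
Cost = 3.4376


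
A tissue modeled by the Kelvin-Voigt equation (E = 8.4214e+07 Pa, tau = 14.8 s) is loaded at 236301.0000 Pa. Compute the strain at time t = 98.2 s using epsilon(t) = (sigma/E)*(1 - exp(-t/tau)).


epsilon(t) = (sigma/E) * (1 - exp(-t/tau))
sigma/E = 236301.0000 / 8.4214e+07 = 0.0028
exp(-t/tau) = exp(-98.2 / 14.8) = 0.0013
epsilon = 0.0028 * (1 - 0.0013)
epsilon = 0.0028


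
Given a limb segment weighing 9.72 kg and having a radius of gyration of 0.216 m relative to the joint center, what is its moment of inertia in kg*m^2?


I = m * k^2
I = 9.72 * 0.216^2
k^2 = 0.0467
I = 0.4535


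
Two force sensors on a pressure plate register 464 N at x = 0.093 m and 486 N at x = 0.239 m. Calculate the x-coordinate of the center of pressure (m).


COP_x = (F1*x1 + F2*x2) / (F1 + F2)
COP_x = (464*0.093 + 486*0.239) / (464 + 486)
Numerator = 159.3060
Denominator = 950
COP_x = 0.1677


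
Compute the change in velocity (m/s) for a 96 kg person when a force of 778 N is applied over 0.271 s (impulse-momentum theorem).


J = F * dt = 778 * 0.271 = 210.8380 N*s
delta_v = J / m
delta_v = 210.8380 / 96
delta_v = 2.1962


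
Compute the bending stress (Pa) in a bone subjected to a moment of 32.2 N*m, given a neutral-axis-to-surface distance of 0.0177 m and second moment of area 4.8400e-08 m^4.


sigma = M * c / I
sigma = 32.2 * 0.0177 / 4.8400e-08
M * c = 0.5699
sigma = 1.1776e+07


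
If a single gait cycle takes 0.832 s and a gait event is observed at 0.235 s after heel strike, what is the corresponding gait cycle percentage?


pct = (event_time / cycle_time) * 100
pct = (0.235 / 0.832) * 100
ratio = 0.2825
pct = 28.2452


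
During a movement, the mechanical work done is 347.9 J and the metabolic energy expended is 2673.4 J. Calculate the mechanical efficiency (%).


eta = (W_mech / E_meta) * 100
eta = (347.9 / 2673.4) * 100
ratio = 0.1301
eta = 13.0134


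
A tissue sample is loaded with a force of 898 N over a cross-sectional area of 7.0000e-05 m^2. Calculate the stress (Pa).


stress = F / A
stress = 898 / 7.0000e-05
stress = 1.2829e+07


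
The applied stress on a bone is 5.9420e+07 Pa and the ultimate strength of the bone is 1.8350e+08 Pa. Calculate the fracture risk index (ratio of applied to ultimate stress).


FRI = applied / ultimate
FRI = 5.9420e+07 / 1.8350e+08
FRI = 0.3238


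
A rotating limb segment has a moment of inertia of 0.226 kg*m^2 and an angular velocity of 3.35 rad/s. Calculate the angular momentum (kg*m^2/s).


L = I * omega
L = 0.226 * 3.35
L = 0.7571


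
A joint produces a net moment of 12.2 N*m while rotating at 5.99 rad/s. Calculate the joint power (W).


P = M * omega
P = 12.2 * 5.99
P = 73.0780


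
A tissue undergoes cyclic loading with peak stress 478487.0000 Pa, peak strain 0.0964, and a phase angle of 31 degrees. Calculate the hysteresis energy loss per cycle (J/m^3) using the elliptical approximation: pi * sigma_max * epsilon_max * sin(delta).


E_loss = pi * sigma_max * epsilon_max * sin(delta)
delta = 31 deg = 0.5411 rad
sin(delta) = 0.5150
E_loss = pi * 478487.0000 * 0.0964 * 0.5150
E_loss = 74633.9428


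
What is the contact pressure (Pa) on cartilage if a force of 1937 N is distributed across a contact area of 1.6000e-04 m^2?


P = F / A
P = 1937 / 1.6000e-04
P = 1.2106e+07


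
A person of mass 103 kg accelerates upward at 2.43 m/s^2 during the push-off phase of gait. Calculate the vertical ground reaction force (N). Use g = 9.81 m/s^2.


GRF = m * (g + a)
GRF = 103 * (9.81 + 2.43)
GRF = 103 * 12.2400
GRF = 1260.7200


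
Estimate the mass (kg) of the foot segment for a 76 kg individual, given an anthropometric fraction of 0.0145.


m_segment = body_mass * fraction
m_segment = 76 * 0.0145
m_segment = 1.1020


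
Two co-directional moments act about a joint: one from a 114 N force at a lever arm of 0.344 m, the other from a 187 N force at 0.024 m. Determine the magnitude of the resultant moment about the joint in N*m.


M = F1 * d1 + F2 * d2
M = 114 * 0.344 + 187 * 0.024
M = 39.2160 + 4.4880
M = 43.7040


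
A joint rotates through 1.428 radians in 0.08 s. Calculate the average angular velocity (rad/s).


omega = delta_theta / delta_t
omega = 1.428 / 0.08
omega = 17.8500


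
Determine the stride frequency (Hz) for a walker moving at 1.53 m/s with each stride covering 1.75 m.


f = v / stride_length
f = 1.53 / 1.75
f = 0.8743


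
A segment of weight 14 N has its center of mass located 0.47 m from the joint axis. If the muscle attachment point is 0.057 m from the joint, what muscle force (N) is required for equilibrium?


F_muscle = W * d_load / d_muscle
F_muscle = 14 * 0.47 / 0.057
Numerator = 6.5800
F_muscle = 115.4386


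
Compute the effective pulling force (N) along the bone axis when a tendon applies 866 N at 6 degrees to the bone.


F_eff = F_tendon * cos(theta)
theta = 6 deg = 0.1047 rad
cos(theta) = 0.9945
F_eff = 866 * 0.9945
F_eff = 861.2560


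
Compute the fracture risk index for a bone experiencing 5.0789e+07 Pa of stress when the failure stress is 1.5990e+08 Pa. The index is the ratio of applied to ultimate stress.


FRI = applied / ultimate
FRI = 5.0789e+07 / 1.5990e+08
FRI = 0.3176


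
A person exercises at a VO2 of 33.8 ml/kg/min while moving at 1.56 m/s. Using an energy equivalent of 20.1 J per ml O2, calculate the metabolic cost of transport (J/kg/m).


Power per kg = VO2 * 20.1 / 60
Power per kg = 33.8 * 20.1 / 60 = 11.3230 W/kg
Cost = power_per_kg / speed
Cost = 11.3230 / 1.56
Cost = 7.2583


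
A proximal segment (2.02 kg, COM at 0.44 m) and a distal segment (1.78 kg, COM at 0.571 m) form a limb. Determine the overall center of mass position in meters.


COM = (m1*x1 + m2*x2) / (m1 + m2)
COM = (2.02*0.44 + 1.78*0.571) / (2.02 + 1.78)
Numerator = 1.9052
Denominator = 3.8000
COM = 0.5014


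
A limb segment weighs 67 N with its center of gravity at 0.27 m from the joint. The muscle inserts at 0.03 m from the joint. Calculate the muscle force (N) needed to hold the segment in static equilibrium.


F_muscle = W * d_load / d_muscle
F_muscle = 67 * 0.27 / 0.03
Numerator = 18.0900
F_muscle = 603.0000


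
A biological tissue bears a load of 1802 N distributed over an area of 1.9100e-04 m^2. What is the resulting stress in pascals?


stress = F / A
stress = 1802 / 1.9100e-04
stress = 9.4346e+06


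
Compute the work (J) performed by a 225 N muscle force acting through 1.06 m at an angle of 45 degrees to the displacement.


W = F * d * cos(theta)
theta = 45 deg = 0.7854 rad
cos(theta) = 0.7071
W = 225 * 1.06 * 0.7071
W = 168.6450


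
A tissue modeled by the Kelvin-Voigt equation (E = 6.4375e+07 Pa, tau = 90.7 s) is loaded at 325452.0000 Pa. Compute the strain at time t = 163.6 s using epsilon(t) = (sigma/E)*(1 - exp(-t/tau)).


epsilon(t) = (sigma/E) * (1 - exp(-t/tau))
sigma/E = 325452.0000 / 6.4375e+07 = 0.0051
exp(-t/tau) = exp(-163.6 / 90.7) = 0.1647
epsilon = 0.0051 * (1 - 0.1647)
epsilon = 0.0042


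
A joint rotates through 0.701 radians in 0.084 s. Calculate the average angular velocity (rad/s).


omega = delta_theta / delta_t
omega = 0.701 / 0.084
omega = 8.3452


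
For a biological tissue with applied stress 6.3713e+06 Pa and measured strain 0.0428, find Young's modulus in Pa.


E = stress / strain
E = 6.3713e+06 / 0.0428
E = 1.4886e+08


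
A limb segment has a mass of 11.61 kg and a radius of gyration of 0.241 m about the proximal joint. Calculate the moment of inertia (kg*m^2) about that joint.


I = m * k^2
I = 11.61 * 0.241^2
k^2 = 0.0581
I = 0.6743


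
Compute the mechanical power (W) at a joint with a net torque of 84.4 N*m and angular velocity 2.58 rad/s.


P = M * omega
P = 84.4 * 2.58
P = 217.7520


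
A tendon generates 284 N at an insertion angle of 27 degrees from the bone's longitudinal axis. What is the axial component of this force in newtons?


F_eff = F_tendon * cos(theta)
theta = 27 deg = 0.4712 rad
cos(theta) = 0.8910
F_eff = 284 * 0.8910
F_eff = 253.0459


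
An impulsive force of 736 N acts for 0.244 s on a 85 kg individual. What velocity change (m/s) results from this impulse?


J = F * dt = 736 * 0.244 = 179.5840 N*s
delta_v = J / m
delta_v = 179.5840 / 85
delta_v = 2.1128


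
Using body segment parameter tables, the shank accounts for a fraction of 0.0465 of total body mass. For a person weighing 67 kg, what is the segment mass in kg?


m_segment = body_mass * fraction
m_segment = 67 * 0.0465
m_segment = 3.1155


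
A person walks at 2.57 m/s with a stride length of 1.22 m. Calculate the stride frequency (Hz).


f = v / stride_length
f = 2.57 / 1.22
f = 2.1066


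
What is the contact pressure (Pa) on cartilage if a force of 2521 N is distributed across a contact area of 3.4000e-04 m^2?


P = F / A
P = 2521 / 3.4000e-04
P = 7.4147e+06


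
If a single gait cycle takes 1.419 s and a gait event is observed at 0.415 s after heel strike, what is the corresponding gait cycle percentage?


pct = (event_time / cycle_time) * 100
pct = (0.415 / 1.419) * 100
ratio = 0.2925
pct = 29.2459


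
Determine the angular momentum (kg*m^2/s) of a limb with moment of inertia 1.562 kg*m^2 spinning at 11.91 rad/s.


L = I * omega
L = 1.562 * 11.91
L = 18.6034


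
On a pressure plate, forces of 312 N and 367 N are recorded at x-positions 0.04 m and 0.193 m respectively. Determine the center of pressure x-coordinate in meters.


COP_x = (F1*x1 + F2*x2) / (F1 + F2)
COP_x = (312*0.04 + 367*0.193) / (312 + 367)
Numerator = 83.3110
Denominator = 679
COP_x = 0.1227


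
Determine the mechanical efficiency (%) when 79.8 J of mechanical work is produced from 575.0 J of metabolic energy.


eta = (W_mech / E_meta) * 100
eta = (79.8 / 575.0) * 100
ratio = 0.1388
eta = 13.8783


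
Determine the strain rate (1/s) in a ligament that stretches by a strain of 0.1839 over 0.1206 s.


strain_rate = delta_strain / delta_t
strain_rate = 0.1839 / 0.1206
strain_rate = 1.5249


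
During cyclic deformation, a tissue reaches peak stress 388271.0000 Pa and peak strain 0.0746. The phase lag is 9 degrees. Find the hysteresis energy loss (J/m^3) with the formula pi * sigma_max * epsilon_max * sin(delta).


E_loss = pi * sigma_max * epsilon_max * sin(delta)
delta = 9 deg = 0.1571 rad
sin(delta) = 0.1564
E_loss = pi * 388271.0000 * 0.0746 * 0.1564
E_loss = 14234.9549


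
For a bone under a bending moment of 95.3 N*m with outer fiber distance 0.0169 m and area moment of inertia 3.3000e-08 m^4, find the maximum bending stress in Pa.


sigma = M * c / I
sigma = 95.3 * 0.0169 / 3.3000e-08
M * c = 1.6106
sigma = 4.8805e+07


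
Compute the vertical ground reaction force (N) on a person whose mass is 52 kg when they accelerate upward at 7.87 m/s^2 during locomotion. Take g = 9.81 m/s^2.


GRF = m * (g + a)
GRF = 52 * (9.81 + 7.87)
GRF = 52 * 17.6800
GRF = 919.3600


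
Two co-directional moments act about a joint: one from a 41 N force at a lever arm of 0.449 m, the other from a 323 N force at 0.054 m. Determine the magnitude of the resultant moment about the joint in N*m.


M = F1 * d1 + F2 * d2
M = 41 * 0.449 + 323 * 0.054
M = 18.4090 + 17.4420
M = 35.8510


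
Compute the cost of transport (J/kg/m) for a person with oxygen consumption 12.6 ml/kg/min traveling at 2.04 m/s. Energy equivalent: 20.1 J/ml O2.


Power per kg = VO2 * 20.1 / 60
Power per kg = 12.6 * 20.1 / 60 = 4.2210 W/kg
Cost = power_per_kg / speed
Cost = 4.2210 / 2.04
Cost = 2.0691


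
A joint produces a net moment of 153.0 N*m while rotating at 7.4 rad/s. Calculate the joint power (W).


P = M * omega
P = 153.0 * 7.4
P = 1132.2000


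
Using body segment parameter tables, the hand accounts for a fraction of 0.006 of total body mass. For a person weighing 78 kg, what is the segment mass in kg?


m_segment = body_mass * fraction
m_segment = 78 * 0.006
m_segment = 0.4680


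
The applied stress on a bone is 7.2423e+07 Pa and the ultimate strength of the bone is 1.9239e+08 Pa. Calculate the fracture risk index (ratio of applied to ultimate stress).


FRI = applied / ultimate
FRI = 7.2423e+07 / 1.9239e+08
FRI = 0.3764


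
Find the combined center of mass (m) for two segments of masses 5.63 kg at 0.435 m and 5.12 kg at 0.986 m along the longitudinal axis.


COM = (m1*x1 + m2*x2) / (m1 + m2)
COM = (5.63*0.435 + 5.12*0.986) / (5.63 + 5.12)
Numerator = 7.4974
Denominator = 10.7500
COM = 0.6974


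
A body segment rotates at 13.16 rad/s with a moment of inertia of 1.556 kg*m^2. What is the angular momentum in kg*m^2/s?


L = I * omega
L = 1.556 * 13.16
L = 20.4770


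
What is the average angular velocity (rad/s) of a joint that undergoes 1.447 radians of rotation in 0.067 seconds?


omega = delta_theta / delta_t
omega = 1.447 / 0.067
omega = 21.5970


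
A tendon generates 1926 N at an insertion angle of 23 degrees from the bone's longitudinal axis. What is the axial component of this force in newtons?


F_eff = F_tendon * cos(theta)
theta = 23 deg = 0.4014 rad
cos(theta) = 0.9205
F_eff = 1926 * 0.9205
F_eff = 1772.8923


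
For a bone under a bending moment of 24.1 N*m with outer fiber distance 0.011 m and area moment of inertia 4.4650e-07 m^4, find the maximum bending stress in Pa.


sigma = M * c / I
sigma = 24.1 * 0.011 / 4.4650e-07
M * c = 0.2651
sigma = 593729.0034


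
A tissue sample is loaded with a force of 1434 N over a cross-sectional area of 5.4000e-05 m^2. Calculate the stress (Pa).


stress = F / A
stress = 1434 / 5.4000e-05
stress = 2.6556e+07


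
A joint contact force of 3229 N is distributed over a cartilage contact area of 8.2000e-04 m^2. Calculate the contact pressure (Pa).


P = F / A
P = 3229 / 8.2000e-04
P = 3.9378e+06


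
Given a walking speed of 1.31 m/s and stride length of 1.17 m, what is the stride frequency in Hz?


f = v / stride_length
f = 1.31 / 1.17
f = 1.1197


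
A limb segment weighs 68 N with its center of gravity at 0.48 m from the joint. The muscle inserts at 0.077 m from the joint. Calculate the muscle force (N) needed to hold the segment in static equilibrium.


F_muscle = W * d_load / d_muscle
F_muscle = 68 * 0.48 / 0.077
Numerator = 32.6400
F_muscle = 423.8961


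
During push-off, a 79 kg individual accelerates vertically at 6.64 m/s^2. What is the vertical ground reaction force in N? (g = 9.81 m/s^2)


GRF = m * (g + a)
GRF = 79 * (9.81 + 6.64)
GRF = 79 * 16.4500
GRF = 1299.5500


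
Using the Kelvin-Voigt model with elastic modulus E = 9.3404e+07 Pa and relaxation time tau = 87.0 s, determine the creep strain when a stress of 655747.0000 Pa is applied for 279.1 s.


epsilon(t) = (sigma/E) * (1 - exp(-t/tau))
sigma/E = 655747.0000 / 9.3404e+07 = 0.0070
exp(-t/tau) = exp(-279.1 / 87.0) = 0.0404
epsilon = 0.0070 * (1 - 0.0404)
epsilon = 0.0067


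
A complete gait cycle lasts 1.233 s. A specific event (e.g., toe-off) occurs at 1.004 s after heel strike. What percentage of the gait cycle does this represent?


pct = (event_time / cycle_time) * 100
pct = (1.004 / 1.233) * 100
ratio = 0.8143
pct = 81.4274


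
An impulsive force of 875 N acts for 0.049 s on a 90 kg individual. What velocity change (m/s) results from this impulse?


J = F * dt = 875 * 0.049 = 42.8750 N*s
delta_v = J / m
delta_v = 42.8750 / 90
delta_v = 0.4764


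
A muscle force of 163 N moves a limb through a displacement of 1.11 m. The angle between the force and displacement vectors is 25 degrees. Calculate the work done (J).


W = F * d * cos(theta)
theta = 25 deg = 0.4363 rad
cos(theta) = 0.9063
W = 163 * 1.11 * 0.9063
W = 163.9783


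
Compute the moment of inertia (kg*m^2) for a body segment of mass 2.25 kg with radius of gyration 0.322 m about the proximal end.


I = m * k^2
I = 2.25 * 0.322^2
k^2 = 0.1037
I = 0.2333


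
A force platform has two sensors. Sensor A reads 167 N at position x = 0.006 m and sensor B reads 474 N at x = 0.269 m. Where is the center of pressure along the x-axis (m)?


COP_x = (F1*x1 + F2*x2) / (F1 + F2)
COP_x = (167*0.006 + 474*0.269) / (167 + 474)
Numerator = 128.5080
Denominator = 641
COP_x = 0.2005


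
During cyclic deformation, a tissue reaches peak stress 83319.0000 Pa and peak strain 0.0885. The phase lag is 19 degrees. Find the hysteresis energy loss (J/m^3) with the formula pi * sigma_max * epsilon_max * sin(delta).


E_loss = pi * sigma_max * epsilon_max * sin(delta)
delta = 19 deg = 0.3316 rad
sin(delta) = 0.3256
E_loss = pi * 83319.0000 * 0.0885 * 0.3256
E_loss = 7541.8712


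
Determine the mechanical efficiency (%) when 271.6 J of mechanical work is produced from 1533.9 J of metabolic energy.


eta = (W_mech / E_meta) * 100
eta = (271.6 / 1533.9) * 100
ratio = 0.1771
eta = 17.7065


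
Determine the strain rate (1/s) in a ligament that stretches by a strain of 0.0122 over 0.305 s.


strain_rate = delta_strain / delta_t
strain_rate = 0.0122 / 0.305
strain_rate = 0.0400


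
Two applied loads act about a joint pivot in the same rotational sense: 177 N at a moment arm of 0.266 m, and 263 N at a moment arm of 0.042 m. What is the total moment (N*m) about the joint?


M = F1 * d1 + F2 * d2
M = 177 * 0.266 + 263 * 0.042
M = 47.0820 + 11.0460
M = 58.1280


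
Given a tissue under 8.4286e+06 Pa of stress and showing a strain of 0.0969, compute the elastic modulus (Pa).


E = stress / strain
E = 8.4286e+06 / 0.0969
E = 8.6982e+07


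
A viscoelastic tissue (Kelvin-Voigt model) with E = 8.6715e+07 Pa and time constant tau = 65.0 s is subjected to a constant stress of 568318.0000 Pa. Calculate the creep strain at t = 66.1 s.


epsilon(t) = (sigma/E) * (1 - exp(-t/tau))
sigma/E = 568318.0000 / 8.6715e+07 = 0.0066
exp(-t/tau) = exp(-66.1 / 65.0) = 0.3617
epsilon = 0.0066 * (1 - 0.3617)
epsilon = 0.0042


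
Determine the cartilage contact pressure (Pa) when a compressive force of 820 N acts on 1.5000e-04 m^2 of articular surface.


P = F / A
P = 820 / 1.5000e-04
P = 5.4667e+06


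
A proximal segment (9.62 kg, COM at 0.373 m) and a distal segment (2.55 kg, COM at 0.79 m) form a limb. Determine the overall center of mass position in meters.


COM = (m1*x1 + m2*x2) / (m1 + m2)
COM = (9.62*0.373 + 2.55*0.79) / (9.62 + 2.55)
Numerator = 5.6028
Denominator = 12.1700
COM = 0.4604


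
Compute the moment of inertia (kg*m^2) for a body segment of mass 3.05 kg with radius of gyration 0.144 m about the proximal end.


I = m * k^2
I = 3.05 * 0.144^2
k^2 = 0.0207
I = 0.0632


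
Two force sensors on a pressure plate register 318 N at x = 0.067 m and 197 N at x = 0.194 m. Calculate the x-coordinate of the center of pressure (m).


COP_x = (F1*x1 + F2*x2) / (F1 + F2)
COP_x = (318*0.067 + 197*0.194) / (318 + 197)
Numerator = 59.5240
Denominator = 515
COP_x = 0.1156


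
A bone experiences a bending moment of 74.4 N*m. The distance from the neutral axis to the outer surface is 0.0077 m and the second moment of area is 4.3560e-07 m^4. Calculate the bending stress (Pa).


sigma = M * c / I
sigma = 74.4 * 0.0077 / 4.3560e-07
M * c = 0.5729
sigma = 1.3152e+06


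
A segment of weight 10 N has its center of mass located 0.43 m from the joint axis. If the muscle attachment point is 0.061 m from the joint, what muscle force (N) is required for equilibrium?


F_muscle = W * d_load / d_muscle
F_muscle = 10 * 0.43 / 0.061
Numerator = 4.3000
F_muscle = 70.4918


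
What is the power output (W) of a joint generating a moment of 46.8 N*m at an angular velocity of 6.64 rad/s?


P = M * omega
P = 46.8 * 6.64
P = 310.7520


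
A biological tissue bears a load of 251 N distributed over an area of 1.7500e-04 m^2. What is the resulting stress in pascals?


stress = F / A
stress = 251 / 1.7500e-04
stress = 1.4343e+06


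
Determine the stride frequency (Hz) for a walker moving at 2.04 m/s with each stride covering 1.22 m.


f = v / stride_length
f = 2.04 / 1.22
f = 1.6721


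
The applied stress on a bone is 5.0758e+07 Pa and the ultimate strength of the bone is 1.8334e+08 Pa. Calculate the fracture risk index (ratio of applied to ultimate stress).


FRI = applied / ultimate
FRI = 5.0758e+07 / 1.8334e+08
FRI = 0.2769


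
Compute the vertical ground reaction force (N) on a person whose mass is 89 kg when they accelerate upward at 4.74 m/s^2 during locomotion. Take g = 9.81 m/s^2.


GRF = m * (g + a)
GRF = 89 * (9.81 + 4.74)
GRF = 89 * 14.5500
GRF = 1294.9500


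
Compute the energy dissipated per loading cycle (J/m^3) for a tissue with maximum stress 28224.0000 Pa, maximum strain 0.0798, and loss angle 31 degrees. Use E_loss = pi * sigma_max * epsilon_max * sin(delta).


E_loss = pi * sigma_max * epsilon_max * sin(delta)
delta = 31 deg = 0.5411 rad
sin(delta) = 0.5150
E_loss = pi * 28224.0000 * 0.0798 * 0.5150
E_loss = 3644.2710


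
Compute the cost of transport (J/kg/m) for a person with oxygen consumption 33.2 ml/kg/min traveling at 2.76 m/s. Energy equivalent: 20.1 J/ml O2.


Power per kg = VO2 * 20.1 / 60
Power per kg = 33.2 * 20.1 / 60 = 11.1220 W/kg
Cost = power_per_kg / speed
Cost = 11.1220 / 2.76
Cost = 4.0297


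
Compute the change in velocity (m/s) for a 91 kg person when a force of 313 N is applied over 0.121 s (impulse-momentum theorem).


J = F * dt = 313 * 0.121 = 37.8730 N*s
delta_v = J / m
delta_v = 37.8730 / 91
delta_v = 0.4162


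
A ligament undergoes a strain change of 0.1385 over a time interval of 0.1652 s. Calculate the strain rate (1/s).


strain_rate = delta_strain / delta_t
strain_rate = 0.1385 / 0.1652
strain_rate = 0.8384


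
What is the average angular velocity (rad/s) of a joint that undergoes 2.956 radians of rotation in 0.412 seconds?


omega = delta_theta / delta_t
omega = 2.956 / 0.412
omega = 7.1748


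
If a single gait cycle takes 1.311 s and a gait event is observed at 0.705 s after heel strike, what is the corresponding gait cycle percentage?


pct = (event_time / cycle_time) * 100
pct = (0.705 / 1.311) * 100
ratio = 0.5378
pct = 53.7757


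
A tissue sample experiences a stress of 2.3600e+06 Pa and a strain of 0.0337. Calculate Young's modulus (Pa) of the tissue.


E = stress / strain
E = 2.3600e+06 / 0.0337
E = 7.0030e+07


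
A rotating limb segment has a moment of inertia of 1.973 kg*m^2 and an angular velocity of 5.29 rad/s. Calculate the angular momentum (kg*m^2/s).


L = I * omega
L = 1.973 * 5.29
L = 10.4372


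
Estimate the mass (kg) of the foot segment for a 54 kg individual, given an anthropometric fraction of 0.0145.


m_segment = body_mass * fraction
m_segment = 54 * 0.0145
m_segment = 0.7830


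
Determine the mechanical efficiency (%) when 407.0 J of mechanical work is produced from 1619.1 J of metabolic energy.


eta = (W_mech / E_meta) * 100
eta = (407.0 / 1619.1) * 100
ratio = 0.2514
eta = 25.1374


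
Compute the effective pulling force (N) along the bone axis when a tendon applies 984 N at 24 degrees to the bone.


F_eff = F_tendon * cos(theta)
theta = 24 deg = 0.4189 rad
cos(theta) = 0.9135
F_eff = 984 * 0.9135
F_eff = 898.9287


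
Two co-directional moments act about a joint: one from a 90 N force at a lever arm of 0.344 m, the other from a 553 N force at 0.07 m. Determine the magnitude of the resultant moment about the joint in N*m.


M = F1 * d1 + F2 * d2
M = 90 * 0.344 + 553 * 0.07
M = 30.9600 + 38.7100
M = 69.6700


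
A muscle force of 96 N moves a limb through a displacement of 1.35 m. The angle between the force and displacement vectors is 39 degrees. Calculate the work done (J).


W = F * d * cos(theta)
theta = 39 deg = 0.6807 rad
cos(theta) = 0.7771
W = 96 * 1.35 * 0.7771
W = 100.7181


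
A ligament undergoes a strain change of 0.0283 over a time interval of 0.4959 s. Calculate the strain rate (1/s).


strain_rate = delta_strain / delta_t
strain_rate = 0.0283 / 0.4959
strain_rate = 0.0571


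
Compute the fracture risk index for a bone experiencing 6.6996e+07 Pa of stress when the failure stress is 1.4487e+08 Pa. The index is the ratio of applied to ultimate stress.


FRI = applied / ultimate
FRI = 6.6996e+07 / 1.4487e+08
FRI = 0.4625


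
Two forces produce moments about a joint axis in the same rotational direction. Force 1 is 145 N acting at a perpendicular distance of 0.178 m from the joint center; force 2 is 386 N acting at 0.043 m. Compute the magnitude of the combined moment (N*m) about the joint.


M = F1 * d1 + F2 * d2
M = 145 * 0.178 + 386 * 0.043
M = 25.8100 + 16.5980
M = 42.4080


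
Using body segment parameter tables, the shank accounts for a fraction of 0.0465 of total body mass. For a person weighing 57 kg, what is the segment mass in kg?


m_segment = body_mass * fraction
m_segment = 57 * 0.0465
m_segment = 2.6505


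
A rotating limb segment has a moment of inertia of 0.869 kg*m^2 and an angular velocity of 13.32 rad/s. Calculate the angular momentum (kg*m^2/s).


L = I * omega
L = 0.869 * 13.32
L = 11.5751


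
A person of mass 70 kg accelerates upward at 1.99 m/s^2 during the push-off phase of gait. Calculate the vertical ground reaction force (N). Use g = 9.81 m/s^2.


GRF = m * (g + a)
GRF = 70 * (9.81 + 1.99)
GRF = 70 * 11.8000
GRF = 826.0000


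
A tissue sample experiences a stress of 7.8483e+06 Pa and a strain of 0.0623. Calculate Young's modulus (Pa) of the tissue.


E = stress / strain
E = 7.8483e+06 / 0.0623
E = 1.2598e+08


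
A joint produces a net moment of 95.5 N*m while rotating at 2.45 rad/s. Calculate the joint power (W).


P = M * omega
P = 95.5 * 2.45
P = 233.9750


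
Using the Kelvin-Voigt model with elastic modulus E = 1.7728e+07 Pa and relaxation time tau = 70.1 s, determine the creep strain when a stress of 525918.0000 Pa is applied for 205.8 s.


epsilon(t) = (sigma/E) * (1 - exp(-t/tau))
sigma/E = 525918.0000 / 1.7728e+07 = 0.0297
exp(-t/tau) = exp(-205.8 / 70.1) = 0.0531
epsilon = 0.0297 * (1 - 0.0531)
epsilon = 0.0281


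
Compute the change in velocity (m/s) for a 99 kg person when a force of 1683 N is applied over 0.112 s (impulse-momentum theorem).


J = F * dt = 1683 * 0.112 = 188.4960 N*s
delta_v = J / m
delta_v = 188.4960 / 99
delta_v = 1.9040


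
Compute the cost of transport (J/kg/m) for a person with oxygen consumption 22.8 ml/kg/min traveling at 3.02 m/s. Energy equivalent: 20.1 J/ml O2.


Power per kg = VO2 * 20.1 / 60
Power per kg = 22.8 * 20.1 / 60 = 7.6380 W/kg
Cost = power_per_kg / speed
Cost = 7.6380 / 3.02
Cost = 2.5291


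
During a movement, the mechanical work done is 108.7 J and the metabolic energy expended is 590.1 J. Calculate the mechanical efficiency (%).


eta = (W_mech / E_meta) * 100
eta = (108.7 / 590.1) * 100
ratio = 0.1842
eta = 18.4206


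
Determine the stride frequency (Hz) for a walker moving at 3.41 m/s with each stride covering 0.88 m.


f = v / stride_length
f = 3.41 / 0.88
f = 3.8750


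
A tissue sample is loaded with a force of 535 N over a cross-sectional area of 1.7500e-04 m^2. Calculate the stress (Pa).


stress = F / A
stress = 535 / 1.7500e-04
stress = 3.0571e+06


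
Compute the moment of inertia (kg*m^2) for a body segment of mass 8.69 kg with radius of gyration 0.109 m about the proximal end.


I = m * k^2
I = 8.69 * 0.109^2
k^2 = 0.0119
I = 0.1032


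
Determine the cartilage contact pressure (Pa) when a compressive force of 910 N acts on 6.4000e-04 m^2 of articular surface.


P = F / A
P = 910 / 6.4000e-04
P = 1.4219e+06


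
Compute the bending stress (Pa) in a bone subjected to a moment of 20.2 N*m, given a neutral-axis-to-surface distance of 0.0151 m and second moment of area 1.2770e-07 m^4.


sigma = M * c / I
sigma = 20.2 * 0.0151 / 1.2770e-07
M * c = 0.3050
sigma = 2.3886e+06


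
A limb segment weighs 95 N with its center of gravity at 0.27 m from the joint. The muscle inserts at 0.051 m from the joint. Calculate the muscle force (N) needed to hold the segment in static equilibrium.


F_muscle = W * d_load / d_muscle
F_muscle = 95 * 0.27 / 0.051
Numerator = 25.6500
F_muscle = 502.9412


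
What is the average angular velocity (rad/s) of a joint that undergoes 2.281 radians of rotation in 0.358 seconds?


omega = delta_theta / delta_t
omega = 2.281 / 0.358
omega = 6.3715


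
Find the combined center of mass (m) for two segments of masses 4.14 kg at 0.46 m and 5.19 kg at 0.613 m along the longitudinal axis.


COM = (m1*x1 + m2*x2) / (m1 + m2)
COM = (4.14*0.46 + 5.19*0.613) / (4.14 + 5.19)
Numerator = 5.0859
Denominator = 9.3300
COM = 0.5451


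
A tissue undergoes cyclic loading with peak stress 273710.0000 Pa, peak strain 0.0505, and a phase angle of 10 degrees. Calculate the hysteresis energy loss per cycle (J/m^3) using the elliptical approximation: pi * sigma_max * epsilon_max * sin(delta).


E_loss = pi * sigma_max * epsilon_max * sin(delta)
delta = 10 deg = 0.1745 rad
sin(delta) = 0.1736
E_loss = pi * 273710.0000 * 0.0505 * 0.1736
E_loss = 7540.5347


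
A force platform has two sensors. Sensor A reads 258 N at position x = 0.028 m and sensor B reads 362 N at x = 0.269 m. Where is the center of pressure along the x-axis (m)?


COP_x = (F1*x1 + F2*x2) / (F1 + F2)
COP_x = (258*0.028 + 362*0.269) / (258 + 362)
Numerator = 104.6020
Denominator = 620
COP_x = 0.1687


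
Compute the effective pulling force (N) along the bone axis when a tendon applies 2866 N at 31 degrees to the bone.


F_eff = F_tendon * cos(theta)
theta = 31 deg = 0.5411 rad
cos(theta) = 0.8572
F_eff = 2866 * 0.8572
F_eff = 2456.6415


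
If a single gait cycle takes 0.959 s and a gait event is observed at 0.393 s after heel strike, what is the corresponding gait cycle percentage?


pct = (event_time / cycle_time) * 100
pct = (0.393 / 0.959) * 100
ratio = 0.4098
pct = 40.9802


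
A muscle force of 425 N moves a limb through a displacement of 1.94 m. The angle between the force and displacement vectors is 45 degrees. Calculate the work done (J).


W = F * d * cos(theta)
theta = 45 deg = 0.7854 rad
cos(theta) = 0.7071
W = 425 * 1.94 * 0.7071
W = 583.0095


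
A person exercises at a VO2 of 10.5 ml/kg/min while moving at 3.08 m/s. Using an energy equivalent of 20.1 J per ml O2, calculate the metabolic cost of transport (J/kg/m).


Power per kg = VO2 * 20.1 / 60
Power per kg = 10.5 * 20.1 / 60 = 3.5175 W/kg
Cost = power_per_kg / speed
Cost = 3.5175 / 3.08
Cost = 1.1420
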